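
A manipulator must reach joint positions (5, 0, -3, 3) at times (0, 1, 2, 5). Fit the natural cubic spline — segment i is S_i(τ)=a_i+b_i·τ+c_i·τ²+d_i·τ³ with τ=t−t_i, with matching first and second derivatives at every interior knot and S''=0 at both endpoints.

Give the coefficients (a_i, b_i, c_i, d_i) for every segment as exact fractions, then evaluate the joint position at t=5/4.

  seg 0: a=5 b=-166/31 c=0 d=11/31
  seg 1: a=0 b=-133/31 c=33/31 d=7/31
  seg 2: a=-3 b=-46/31 c=54/31 d=-6/31
S(5/4) = -1989/1984

Δ: Δ0=-5, Δ1=-3, Δ2=2
row 1: diag=4, rhs=12; c'=1/4, d'=3
row 2: denom=8−1·1/4=31/4; d'=(30−1·3)/(31/4)=108/31
back: M2=108/31
back: M1=3−1/4·108/31=66/31
M: M0=0, M1=66/31, M2=108/31, M3=0
seg 0: a=5, c=M0/2=0, d=(M1−M0)/(6·1)=11/31, b=Δ0−h0·(2M0+M1)/6=-166/31
seg 1: a=0, c=M1/2=33/31, d=(M2−M1)/(6·1)=7/31, b=Δ1−h1·(2M1+M2)/6=-133/31
seg 2: a=-3, c=M2/2=54/31, d=(M3−M2)/(6·3)=-6/31, b=Δ2−h2·(2M2+M3)/6=-46/31
t_q=5/4 → seg 1, τ=1/4; S=0+-133/31·τ+33/31·τ²+7/31·τ³=-1989/1984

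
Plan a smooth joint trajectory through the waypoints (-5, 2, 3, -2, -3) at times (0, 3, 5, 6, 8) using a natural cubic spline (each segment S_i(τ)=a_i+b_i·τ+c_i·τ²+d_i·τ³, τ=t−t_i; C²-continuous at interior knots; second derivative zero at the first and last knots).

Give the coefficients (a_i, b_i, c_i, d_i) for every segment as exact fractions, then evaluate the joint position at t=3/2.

Δ: Δ0=7/3, Δ1=1/2, Δ2=-5, Δ3=-1/2
row 1: diag=10, rhs=-11; c'=1/5, d'=-11/10
row 2: denom=6−2·1/5=28/5; d'=(-33−2·-11/10)/(28/5)=-11/2
row 3: denom=6−1·5/28=163/28; d'=(27−1·-11/2)/(163/28)=910/163
back: M3=910/163
back: M2=-11/2−5/28·910/163=-1059/163
back: M1=-11/10−1/5·-1059/163=65/326
M: M0=0, M1=65/326, M2=-1059/163, M3=910/163, M4=0
seg 0: a=-5, c=M0/2=0, d=(M1−M0)/(6·3)=65/5868, b=Δ0−h0·(2M0+M1)/6=4369/1956
seg 1: a=2, c=M1/2=65/652, d=(M2−M1)/(6·2)=-2183/3912, b=Δ1−h1·(2M1+M2)/6=2477/978
seg 2: a=3, c=M2/2=-1059/326, d=(M3−M2)/(6·1)=1969/978, b=Δ2−h2·(2M2+M3)/6=-1841/489
seg 3: a=-2, c=M3/2=455/163, d=(M4−M3)/(6·2)=-455/978, b=Δ3−h3·(2M3+M4)/6=-4129/978
t_q=3/2 → seg 0, τ=3/2; S=-5+4369/1956·τ+0·τ²+65/5868·τ³=-8409/5216

  seg 0: a=-5 b=4369/1956 c=0 d=65/5868
  seg 1: a=2 b=2477/978 c=65/652 d=-2183/3912
  seg 2: a=3 b=-1841/489 c=-1059/326 d=1969/978
  seg 3: a=-2 b=-4129/978 c=455/163 d=-455/978
S(3/2) = -8409/5216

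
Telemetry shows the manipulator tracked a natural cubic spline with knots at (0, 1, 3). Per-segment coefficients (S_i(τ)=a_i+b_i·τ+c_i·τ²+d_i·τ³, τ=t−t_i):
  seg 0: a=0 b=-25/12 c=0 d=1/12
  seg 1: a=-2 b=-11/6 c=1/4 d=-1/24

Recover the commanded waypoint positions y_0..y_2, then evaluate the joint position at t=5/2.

y_0 = S_0(0) = a_0 = 0
y_1 = S_1(0) = a_1 = -2
y_2 = S_1(2) = -5
t_q=5/2 is in segment 1 (τ=3/2); S_1(τ)=-277/64

y_0=0 y_1=-2 y_2=-5
S(5/2) = -277/64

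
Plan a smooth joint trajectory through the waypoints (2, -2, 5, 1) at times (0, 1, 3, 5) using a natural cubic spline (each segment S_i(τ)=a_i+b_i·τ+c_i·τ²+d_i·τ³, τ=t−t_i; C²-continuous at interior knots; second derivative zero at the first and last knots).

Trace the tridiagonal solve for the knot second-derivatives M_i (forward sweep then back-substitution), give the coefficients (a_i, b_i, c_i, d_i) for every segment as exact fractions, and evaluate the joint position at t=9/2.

Δ: Δ0=-4, Δ1=7/2, Δ2=-2
row 1: diag=6, rhs=45; c'=1/3, d'=15/2
row 2: denom=8−2·1/3=22/3; d'=(-33−2·15/2)/(22/3)=-72/11
back: M2=-72/11
back: M1=15/2−1/3·-72/11=213/22
M: M0=0, M1=213/22, M2=-72/11, M3=0
seg 0: a=2, c=M0/2=0, d=(M1−M0)/(6·1)=71/44, b=Δ0−h0·(2M0+M1)/6=-247/44
seg 1: a=-2, c=M1/2=213/44, d=(M2−M1)/(6·2)=-119/88, b=Δ1−h1·(2M1+M2)/6=-17/22
seg 2: a=5, c=M2/2=-36/11, d=(M3−M2)/(6·2)=6/11, b=Δ2−h2·(2M2+M3)/6=26/11
t_q=9/2 → seg 2, τ=3/2; S=5+26/11·τ+-36/11·τ²+6/11·τ³=133/44

  seg 0: a=2 b=-247/44 c=0 d=71/44
  seg 1: a=-2 b=-17/22 c=213/44 d=-119/88
  seg 2: a=5 b=26/11 c=-36/11 d=6/11
S(9/2) = 133/44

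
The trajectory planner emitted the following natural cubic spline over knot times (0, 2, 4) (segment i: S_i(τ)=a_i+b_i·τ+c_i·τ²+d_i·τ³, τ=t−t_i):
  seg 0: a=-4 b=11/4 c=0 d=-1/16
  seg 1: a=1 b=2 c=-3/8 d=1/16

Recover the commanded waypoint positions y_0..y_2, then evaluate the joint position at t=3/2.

y_0 = S_0(0) = a_0 = -4
y_1 = S_1(0) = a_1 = 1
y_2 = S_1(2) = 4
t_q=3/2 is in segment 0 (τ=3/2); S_0(τ)=-11/128

y_0=-4 y_1=1 y_2=4
S(3/2) = -11/128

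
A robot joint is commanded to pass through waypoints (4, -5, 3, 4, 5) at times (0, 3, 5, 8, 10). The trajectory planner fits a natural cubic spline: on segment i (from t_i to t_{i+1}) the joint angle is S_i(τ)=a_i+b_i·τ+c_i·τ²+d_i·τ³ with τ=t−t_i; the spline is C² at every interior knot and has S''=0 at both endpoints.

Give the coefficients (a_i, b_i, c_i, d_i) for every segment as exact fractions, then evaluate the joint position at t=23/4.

Δ: Δ0=-3, Δ1=4, Δ2=1/3, Δ3=1/2
row 1: diag=10, rhs=42; c'=1/5, d'=21/5
row 2: denom=10−2·1/5=48/5; d'=(-22−2·21/5)/(48/5)=-19/6
row 3: denom=10−3·5/16=145/16; d'=(1−3·-19/6)/(145/16)=168/145
back: M3=168/145
back: M2=-19/6−5/16·168/145=-307/87
back: M1=21/5−1/5·-307/87=2134/435
M: M0=0, M1=2134/435, M2=-307/87, M3=168/145, M4=0
seg 0: a=4, c=M0/2=0, d=(M1−M0)/(6·3)=1067/3915, b=Δ0−h0·(2M0+M1)/6=-2372/435
seg 1: a=-5, c=M1/2=1067/435, d=(M2−M1)/(6·2)=-1223/1740, b=Δ1−h1·(2M1+M2)/6=829/435
seg 2: a=3, c=M2/2=-307/174, d=(M3−M2)/(6·3)=2039/7830, b=Δ2−h2·(2M2+M3)/6=476/145
seg 3: a=4, c=M3/2=84/145, d=(M4−M3)/(6·2)=-14/145, b=Δ3−h3·(2M3+M4)/6=-79/290
t_q=23/4 → seg 2, τ=3/4; S=3+476/145·τ+-307/174·τ²+2039/7830·τ³=16999/3712

  seg 0: a=4 b=-2372/435 c=0 d=1067/3915
  seg 1: a=-5 b=829/435 c=1067/435 d=-1223/1740
  seg 2: a=3 b=476/145 c=-307/174 d=2039/7830
  seg 3: a=4 b=-79/290 c=84/145 d=-14/145
S(23/4) = 16999/3712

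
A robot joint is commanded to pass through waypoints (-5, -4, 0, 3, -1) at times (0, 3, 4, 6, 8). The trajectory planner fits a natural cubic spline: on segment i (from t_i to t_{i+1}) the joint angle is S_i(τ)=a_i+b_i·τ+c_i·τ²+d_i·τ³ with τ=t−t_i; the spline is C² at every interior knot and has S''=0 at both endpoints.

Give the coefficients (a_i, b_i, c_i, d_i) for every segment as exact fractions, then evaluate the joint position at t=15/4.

Δ: Δ0=1/3, Δ1=4, Δ2=3/2, Δ3=-2
row 1: diag=8, rhs=22; c'=1/8, d'=11/4
row 2: denom=6−1·1/8=47/8; d'=(-15−1·11/4)/(47/8)=-142/47
row 3: denom=8−2·16/47=344/47; d'=(-21−2·-142/47)/(344/47)=-703/344
back: M3=-703/344
back: M2=-142/47−16/47·-703/344=-100/43
back: M1=11/4−1/8·-100/43=523/172
M: M0=0, M1=523/172, M2=-100/43, M3=-703/344, M4=0
seg 0: a=-5, c=M0/2=0, d=(M1−M0)/(6·3)=523/3096, b=Δ0−h0·(2M0+M1)/6=-1225/1032
seg 1: a=-4, c=M1/2=523/344, d=(M2−M1)/(6·1)=-923/1032, b=Δ1−h1·(2M1+M2)/6=1741/516
seg 2: a=0, c=M2/2=-50/43, d=(M3−M2)/(6·2)=97/4128, b=Δ2−h2·(2M2+M3)/6=3851/1032
seg 3: a=3, c=M3/2=-703/688, d=(M4−M3)/(6·2)=703/4128, b=Δ3−h3·(2M3+M4)/6=-329/516
t_q=15/4 → seg 1, τ=3/4; S=-4+1741/516·τ+523/344·τ²+-923/1032·τ³=-21831/22016

  seg 0: a=-5 b=-1225/1032 c=0 d=523/3096
  seg 1: a=-4 b=1741/516 c=523/344 d=-923/1032
  seg 2: a=0 b=3851/1032 c=-50/43 d=97/4128
  seg 3: a=3 b=-329/516 c=-703/688 d=703/4128
S(15/4) = -21831/22016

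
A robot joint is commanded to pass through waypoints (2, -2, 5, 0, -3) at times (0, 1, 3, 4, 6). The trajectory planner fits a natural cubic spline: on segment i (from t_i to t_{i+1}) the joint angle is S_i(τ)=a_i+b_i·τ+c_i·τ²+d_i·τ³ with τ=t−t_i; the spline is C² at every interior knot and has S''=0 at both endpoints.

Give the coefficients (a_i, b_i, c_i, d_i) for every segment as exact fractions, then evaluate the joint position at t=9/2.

  seg 0: a=2 b=-2231/372 c=0 d=743/372
  seg 1: a=-2 b=-1/186 c=743/124 d=-1577/744
  seg 2: a=5 b=-137/93 c=-417/62 d=595/186
  seg 3: a=0 b=-991/186 c=89/31 d=-89/186
S(9/2) = -995/496

Δ: Δ0=-4, Δ1=7/2, Δ2=-5, Δ3=-3/2
row 1: diag=6, rhs=45; c'=1/3, d'=15/2
row 2: denom=6−2·1/3=16/3; d'=(-51−2·15/2)/(16/3)=-99/8
row 3: denom=6−1·3/16=93/16; d'=(21−1·-99/8)/(93/16)=178/31
back: M3=178/31
back: M2=-99/8−3/16·178/31=-417/31
back: M1=15/2−1/3·-417/31=743/62
M: M0=0, M1=743/62, M2=-417/31, M3=178/31, M4=0
seg 0: a=2, c=M0/2=0, d=(M1−M0)/(6·1)=743/372, b=Δ0−h0·(2M0+M1)/6=-2231/372
seg 1: a=-2, c=M1/2=743/124, d=(M2−M1)/(6·2)=-1577/744, b=Δ1−h1·(2M1+M2)/6=-1/186
seg 2: a=5, c=M2/2=-417/62, d=(M3−M2)/(6·1)=595/186, b=Δ2−h2·(2M2+M3)/6=-137/93
seg 3: a=0, c=M3/2=89/31, d=(M4−M3)/(6·2)=-89/186, b=Δ3−h3·(2M3+M4)/6=-991/186
t_q=9/2 → seg 3, τ=1/2; S=0+-991/186·τ+89/31·τ²+-89/186·τ³=-995/496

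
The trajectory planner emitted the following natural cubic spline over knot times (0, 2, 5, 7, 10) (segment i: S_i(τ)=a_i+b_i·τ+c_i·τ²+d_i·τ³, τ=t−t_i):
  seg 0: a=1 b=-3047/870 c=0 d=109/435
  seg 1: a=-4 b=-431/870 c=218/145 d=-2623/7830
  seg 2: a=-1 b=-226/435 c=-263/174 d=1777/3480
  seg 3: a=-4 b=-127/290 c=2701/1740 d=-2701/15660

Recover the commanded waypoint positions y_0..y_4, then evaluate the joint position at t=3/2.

y_0=1 y_1=-4 y_2=-1 y_3=-4 y_4=4
S(3/2) = -3953/1160

y_0 = S_0(0) = a_0 = 1
y_1 = S_1(0) = a_1 = -4
y_2 = S_2(0) = a_2 = -1
y_3 = S_3(0) = a_3 = -4
y_4 = S_3(3) = 4
t_q=3/2 is in segment 0 (τ=3/2); S_0(τ)=-3953/1160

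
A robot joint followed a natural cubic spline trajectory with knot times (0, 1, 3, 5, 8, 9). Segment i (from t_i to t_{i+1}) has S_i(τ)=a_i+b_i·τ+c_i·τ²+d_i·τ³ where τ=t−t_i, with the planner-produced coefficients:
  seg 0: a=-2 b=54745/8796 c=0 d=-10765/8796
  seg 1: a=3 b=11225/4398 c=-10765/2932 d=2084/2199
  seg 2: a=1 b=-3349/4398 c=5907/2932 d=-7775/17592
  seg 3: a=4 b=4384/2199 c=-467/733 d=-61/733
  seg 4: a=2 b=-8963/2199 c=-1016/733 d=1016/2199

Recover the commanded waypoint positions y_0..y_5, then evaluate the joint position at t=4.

y_0 = S_0(0) = a_0 = -2
y_1 = S_1(0) = a_1 = 3
y_2 = S_2(0) = a_2 = 1
y_3 = S_3(0) = a_3 = 4
y_4 = S_4(0) = a_4 = 2
y_5 = S_4(1) = -3
t_q=4 is in segment 2 (τ=1); S_2(τ)=10621/5864

y_0=-2 y_1=3 y_2=1 y_3=4 y_4=2 y_5=-3
S(4) = 10621/5864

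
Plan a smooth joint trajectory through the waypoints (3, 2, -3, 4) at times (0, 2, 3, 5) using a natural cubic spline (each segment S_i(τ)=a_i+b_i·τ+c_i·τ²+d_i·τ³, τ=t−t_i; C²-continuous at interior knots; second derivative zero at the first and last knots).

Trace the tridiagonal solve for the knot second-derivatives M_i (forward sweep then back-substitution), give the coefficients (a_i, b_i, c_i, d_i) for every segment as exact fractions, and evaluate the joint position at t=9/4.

Δ: Δ0=-1/2, Δ1=-5, Δ2=7/2
row 1: diag=6, rhs=-27; c'=1/6, d'=-9/2
row 2: denom=6−1·1/6=35/6; d'=(51−1·-9/2)/(35/6)=333/35
back: M2=333/35
back: M1=-9/2−1/6·333/35=-213/35
M: M0=0, M1=-213/35, M2=333/35, M3=0
seg 0: a=3, c=M0/2=0, d=(M1−M0)/(6·2)=-71/140, b=Δ0−h0·(2M0+M1)/6=107/70
seg 1: a=2, c=M1/2=-213/70, d=(M2−M1)/(6·1)=13/5, b=Δ1−h1·(2M1+M2)/6=-319/70
seg 2: a=-3, c=M2/2=333/70, d=(M3−M2)/(6·2)=-111/140, b=Δ2−h2·(2M2+M3)/6=-199/70
t_q=9/4 → seg 1, τ=1/4; S=2+-319/70·τ+-213/70·τ²+13/5·τ³=1593/2240

  seg 0: a=3 b=107/70 c=0 d=-71/140
  seg 1: a=2 b=-319/70 c=-213/70 d=13/5
  seg 2: a=-3 b=-199/70 c=333/70 d=-111/140
S(9/4) = 1593/2240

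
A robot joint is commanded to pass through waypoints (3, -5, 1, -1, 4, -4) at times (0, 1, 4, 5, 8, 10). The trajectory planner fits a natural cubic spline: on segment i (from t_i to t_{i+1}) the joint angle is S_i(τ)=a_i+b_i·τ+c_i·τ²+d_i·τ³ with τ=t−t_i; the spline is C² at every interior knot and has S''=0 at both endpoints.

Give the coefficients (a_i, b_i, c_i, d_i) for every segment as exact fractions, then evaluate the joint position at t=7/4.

Δ: Δ0=-8, Δ1=2, Δ2=-2, Δ3=5/3, Δ4=-4
row 1: diag=8, rhs=60; c'=3/8, d'=15/2
row 2: denom=8−3·3/8=55/8; d'=(-24−3·15/2)/(55/8)=-372/55
row 3: denom=8−1·8/55=432/55; d'=(22−1·-372/55)/(432/55)=791/216
row 4: denom=10−3·55/144=425/48; d'=(-34−3·791/216)/(425/48)=-6478/1275
back: M4=-6478/1275
back: M3=791/216−55/144·-6478/1275=4286/765
back: M2=-372/55−8/55·4286/765=-28988/3825
back: M1=15/2−3/8·-28988/3825=13186/1275
M: M0=0, M1=13186/1275, M2=-28988/3825, M3=4286/765, M4=-6478/1275, M5=0
seg 0: a=3, c=M0/2=0, d=(M1−M0)/(6·1)=6593/3825, b=Δ0−h0·(2M0+M1)/6=-37193/3825
seg 1: a=-5, c=M1/2=6593/1275, d=(M2−M1)/(6·3)=-34273/34425, b=Δ1−h1·(2M1+M2)/6=-17414/3825
seg 2: a=1, c=M2/2=-14494/3825, d=(M3−M2)/(6·1)=2801/1275, b=Δ2−h2·(2M2+M3)/6=-1559/3825
seg 3: a=-1, c=M3/2=2143/765, d=(M4−M3)/(6·3)=-20432/34425, b=Δ3−h3·(2M3+M4)/6=-314/225
seg 4: a=4, c=M4/2=-3239/1275, d=(M5−M4)/(6·2)=3239/7650, b=Δ4−h4·(2M4+M5)/6=-2344/3825
t_q=7/4 → seg 1, τ=3/4; S=-5+-17414/3825·τ+6593/1275·τ²+-34273/34425·τ³=-161183/27200

  seg 0: a=3 b=-37193/3825 c=0 d=6593/3825
  seg 1: a=-5 b=-17414/3825 c=6593/1275 d=-34273/34425
  seg 2: a=1 b=-1559/3825 c=-14494/3825 d=2801/1275
  seg 3: a=-1 b=-314/225 c=2143/765 d=-20432/34425
  seg 4: a=4 b=-2344/3825 c=-3239/1275 d=3239/7650
S(7/4) = -161183/27200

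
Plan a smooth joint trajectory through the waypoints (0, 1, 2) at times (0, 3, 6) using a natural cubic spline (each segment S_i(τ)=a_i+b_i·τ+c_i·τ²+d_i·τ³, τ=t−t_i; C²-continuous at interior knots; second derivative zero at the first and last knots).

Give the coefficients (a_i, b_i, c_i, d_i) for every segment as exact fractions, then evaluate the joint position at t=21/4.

Δ: Δ0=1/3, Δ1=1/3
row 1: diag=12, rhs=0; c'=1/4, d'=0
back: M1=0
M: M0=0, M1=0, M2=0
seg 0: a=0, c=M0/2=0, d=(M1−M0)/(6·3)=0, b=Δ0−h0·(2M0+M1)/6=1/3
seg 1: a=1, c=M1/2=0, d=(M2−M1)/(6·3)=0, b=Δ1−h1·(2M1+M2)/6=1/3
t_q=21/4 → seg 1, τ=9/4; S=1+1/3·τ+0·τ²+0·τ³=7/4

  seg 0: a=0 b=1/3 c=0 d=0
  seg 1: a=1 b=1/3 c=0 d=0
S(21/4) = 7/4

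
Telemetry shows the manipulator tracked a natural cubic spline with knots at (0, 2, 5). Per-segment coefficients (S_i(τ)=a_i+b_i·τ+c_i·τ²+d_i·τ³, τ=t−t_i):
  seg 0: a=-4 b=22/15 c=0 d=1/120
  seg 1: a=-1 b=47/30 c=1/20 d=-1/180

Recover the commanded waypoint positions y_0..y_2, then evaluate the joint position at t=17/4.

y_0=-4 y_1=-1 y_2=4
S(17/4) = 695/256

y_0 = S_0(0) = a_0 = -4
y_1 = S_1(0) = a_1 = -1
y_2 = S_1(3) = 4
t_q=17/4 is in segment 1 (τ=9/4); S_1(τ)=695/256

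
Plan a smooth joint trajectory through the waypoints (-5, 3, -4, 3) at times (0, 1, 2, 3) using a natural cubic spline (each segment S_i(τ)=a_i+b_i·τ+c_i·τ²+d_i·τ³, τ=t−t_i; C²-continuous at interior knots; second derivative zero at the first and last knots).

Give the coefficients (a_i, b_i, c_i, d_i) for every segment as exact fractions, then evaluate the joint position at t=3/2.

  seg 0: a=-5 b=194/15 c=0 d=-74/15
  seg 1: a=3 b=-28/15 c=-74/5 d=29/3
  seg 2: a=-4 b=-37/15 c=71/5 d=-71/15
S(3/2) = -17/40

Δ: Δ0=8, Δ1=-7, Δ2=7
row 1: diag=4, rhs=-90; c'=1/4, d'=-45/2
row 2: denom=4−1·1/4=15/4; d'=(84−1·-45/2)/(15/4)=142/5
back: M2=142/5
back: M1=-45/2−1/4·142/5=-148/5
M: M0=0, M1=-148/5, M2=142/5, M3=0
seg 0: a=-5, c=M0/2=0, d=(M1−M0)/(6·1)=-74/15, b=Δ0−h0·(2M0+M1)/6=194/15
seg 1: a=3, c=M1/2=-74/5, d=(M2−M1)/(6·1)=29/3, b=Δ1−h1·(2M1+M2)/6=-28/15
seg 2: a=-4, c=M2/2=71/5, d=(M3−M2)/(6·1)=-71/15, b=Δ2−h2·(2M2+M3)/6=-37/15
t_q=3/2 → seg 1, τ=1/2; S=3+-28/15·τ+-74/5·τ²+29/3·τ³=-17/40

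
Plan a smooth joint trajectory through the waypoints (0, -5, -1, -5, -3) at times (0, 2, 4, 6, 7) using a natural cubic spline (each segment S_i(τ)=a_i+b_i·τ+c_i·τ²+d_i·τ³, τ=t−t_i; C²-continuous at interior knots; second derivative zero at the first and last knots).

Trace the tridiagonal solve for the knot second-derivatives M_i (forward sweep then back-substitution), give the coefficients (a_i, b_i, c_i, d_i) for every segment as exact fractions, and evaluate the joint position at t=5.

Δ: Δ0=-5/2, Δ1=2, Δ2=-2, Δ3=2
row 1: diag=8, rhs=27; c'=1/4, d'=27/8
row 2: denom=8−2·1/4=15/2; d'=(-24−2·27/8)/(15/2)=-41/10
row 3: denom=6−2·4/15=82/15; d'=(24−2·-41/10)/(82/15)=483/82
back: M3=483/82
back: M2=-41/10−4/15·483/82=-465/82
back: M1=27/8−1/4·-465/82=393/82
M: M0=0, M1=393/82, M2=-465/82, M3=483/82, M4=0
seg 0: a=0, c=M0/2=0, d=(M1−M0)/(6·2)=131/328, b=Δ0−h0·(2M0+M1)/6=-168/41
seg 1: a=-5, c=M1/2=393/164, d=(M2−M1)/(6·2)=-143/164, b=Δ1−h1·(2M1+M2)/6=57/82
seg 2: a=-1, c=M2/2=-465/164, d=(M3−M2)/(6·2)=79/82, b=Δ2−h2·(2M2+M3)/6=-15/82
seg 3: a=-5, c=M3/2=483/164, d=(M4−M3)/(6·1)=-161/164, b=Δ3−h3·(2M3+M4)/6=3/82
t_q=5 → seg 2, τ=1; S=-1+-15/82·τ+-465/164·τ²+79/82·τ³=-501/164

  seg 0: a=0 b=-168/41 c=0 d=131/328
  seg 1: a=-5 b=57/82 c=393/164 d=-143/164
  seg 2: a=-1 b=-15/82 c=-465/164 d=79/82
  seg 3: a=-5 b=3/82 c=483/164 d=-161/164
S(5) = -501/164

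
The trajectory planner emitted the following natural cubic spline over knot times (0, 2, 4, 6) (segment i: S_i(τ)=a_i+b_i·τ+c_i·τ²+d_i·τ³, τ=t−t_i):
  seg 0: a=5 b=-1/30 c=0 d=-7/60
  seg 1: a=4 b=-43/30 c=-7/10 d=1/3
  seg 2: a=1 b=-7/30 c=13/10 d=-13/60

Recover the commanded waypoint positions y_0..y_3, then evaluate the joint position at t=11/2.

y_0=5 y_1=4 y_2=1 y_3=4
S(11/2) = 91/32

y_0 = S_0(0) = a_0 = 5
y_1 = S_1(0) = a_1 = 4
y_2 = S_2(0) = a_2 = 1
y_3 = S_2(2) = 4
t_q=11/2 is in segment 2 (τ=3/2); S_2(τ)=91/32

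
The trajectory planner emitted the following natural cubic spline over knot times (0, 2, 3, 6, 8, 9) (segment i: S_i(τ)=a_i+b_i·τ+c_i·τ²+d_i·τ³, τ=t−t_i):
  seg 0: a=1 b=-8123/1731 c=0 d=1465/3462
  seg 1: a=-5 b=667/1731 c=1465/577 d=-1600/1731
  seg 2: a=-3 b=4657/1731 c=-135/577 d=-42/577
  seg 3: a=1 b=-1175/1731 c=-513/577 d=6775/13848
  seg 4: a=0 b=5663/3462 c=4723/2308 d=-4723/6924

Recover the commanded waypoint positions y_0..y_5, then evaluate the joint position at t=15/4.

y_0=1 y_1=-5 y_2=-3 y_3=1 y_4=0 y_5=3
S(15/4) = -21133/18464

y_0 = S_0(0) = a_0 = 1
y_1 = S_1(0) = a_1 = -5
y_2 = S_2(0) = a_2 = -3
y_3 = S_3(0) = a_3 = 1
y_4 = S_4(0) = a_4 = 0
y_5 = S_4(1) = 3
t_q=15/4 is in segment 2 (τ=3/4); S_2(τ)=-21133/18464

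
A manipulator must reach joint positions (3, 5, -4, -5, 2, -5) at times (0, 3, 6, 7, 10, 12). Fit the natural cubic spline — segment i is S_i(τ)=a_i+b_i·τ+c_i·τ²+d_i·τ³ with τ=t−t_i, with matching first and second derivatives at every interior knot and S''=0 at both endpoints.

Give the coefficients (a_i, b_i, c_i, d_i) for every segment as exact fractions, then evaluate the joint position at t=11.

  seg 0: a=3 b=7331/4038 c=0 d=-4639/36342
  seg 1: a=5 b=-3293/2019 c=-4639/4038 d=8389/36342
  seg 2: a=-4 b=-9253/4038 c=625/673 d=1465/4038
  seg 3: a=-5 b=1321/2019 c=2715/1346 d=-5885/12114
  seg 4: a=2 b=-1453/4038 c=-1585/673 d=1585/4038
S(11) = -217/673

Δ: Δ0=2/3, Δ1=-3, Δ2=-1, Δ3=7/3, Δ4=-7/2
row 1: diag=12, rhs=-22; c'=1/4, d'=-11/6
row 2: denom=8−3·1/4=29/4; d'=(12−3·-11/6)/(29/4)=70/29
row 3: denom=8−1·4/29=228/29; d'=(20−1·70/29)/(228/29)=85/38
row 4: denom=10−3·29/76=673/76; d'=(-35−3·85/38)/(673/76)=-3170/673
back: M4=-3170/673
back: M3=85/38−29/76·-3170/673=2715/673
back: M2=70/29−4/29·2715/673=1250/673
back: M1=-11/6−1/4·1250/673=-4639/2019
M: M0=0, M1=-4639/2019, M2=1250/673, M3=2715/673, M4=-3170/673, M5=0
seg 0: a=3, c=M0/2=0, d=(M1−M0)/(6·3)=-4639/36342, b=Δ0−h0·(2M0+M1)/6=7331/4038
seg 1: a=5, c=M1/2=-4639/4038, d=(M2−M1)/(6·3)=8389/36342, b=Δ1−h1·(2M1+M2)/6=-3293/2019
seg 2: a=-4, c=M2/2=625/673, d=(M3−M2)/(6·1)=1465/4038, b=Δ2−h2·(2M2+M3)/6=-9253/4038
seg 3: a=-5, c=M3/2=2715/1346, d=(M4−M3)/(6·3)=-5885/12114, b=Δ3−h3·(2M3+M4)/6=1321/2019
seg 4: a=2, c=M4/2=-1585/673, d=(M5−M4)/(6·2)=1585/4038, b=Δ4−h4·(2M4+M5)/6=-1453/4038
t_q=11 → seg 4, τ=1; S=2+-1453/4038·τ+-1585/673·τ²+1585/4038·τ³=-217/673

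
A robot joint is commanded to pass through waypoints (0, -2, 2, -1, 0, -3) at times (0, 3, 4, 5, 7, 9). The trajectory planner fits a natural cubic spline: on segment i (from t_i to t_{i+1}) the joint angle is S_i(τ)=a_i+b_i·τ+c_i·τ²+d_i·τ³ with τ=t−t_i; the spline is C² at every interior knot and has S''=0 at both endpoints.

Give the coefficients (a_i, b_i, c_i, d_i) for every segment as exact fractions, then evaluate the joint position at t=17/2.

Δ: Δ0=-2/3, Δ1=4, Δ2=-3, Δ3=1/2, Δ4=-3/2
row 1: diag=8, rhs=28; c'=1/8, d'=7/2
row 2: denom=4−1·1/8=31/8; d'=(-42−1·7/2)/(31/8)=-364/31
row 3: denom=6−1·8/31=178/31; d'=(21−1·-364/31)/(178/31)=1015/178
row 4: denom=8−2·31/89=650/89; d'=(-12−2·1015/178)/(650/89)=-2083/650
back: M4=-2083/650
back: M3=1015/178−31/89·-2083/650=2216/325
back: M2=-364/31−8/31·2216/325=-4388/325
back: M1=7/2−1/8·-4388/325=1686/325
M: M0=0, M1=1686/325, M2=-4388/325, M3=2216/325, M4=-2083/650, M5=0
seg 0: a=0, c=M0/2=0, d=(M1−M0)/(6·3)=281/975, b=Δ0−h0·(2M0+M1)/6=-3179/975
seg 1: a=-2, c=M1/2=843/325, d=(M2−M1)/(6·1)=-3037/975, b=Δ1−h1·(2M1+M2)/6=4408/975
seg 2: a=2, c=M2/2=-2194/325, d=(M3−M2)/(6·1)=254/75, b=Δ2−h2·(2M2+M3)/6=71/195
seg 3: a=-1, c=M3/2=1108/325, d=(M4−M3)/(6·2)=-1303/1560, b=Δ3−h3·(2M3+M4)/6=-2903/975
seg 4: a=0, c=M4/2=-2083/1300, d=(M5−M4)/(6·2)=2083/7800, b=Δ4−h4·(2M4+M5)/6=1241/1950
t_q=17/2 → seg 4, τ=3/2; S=0+1241/1950·τ+-2083/1300·τ²+2083/7800·τ³=-7277/4160

  seg 0: a=0 b=-3179/975 c=0 d=281/975
  seg 1: a=-2 b=4408/975 c=843/325 d=-3037/975
  seg 2: a=2 b=71/195 c=-2194/325 d=254/75
  seg 3: a=-1 b=-2903/975 c=1108/325 d=-1303/1560
  seg 4: a=0 b=1241/1950 c=-2083/1300 d=2083/7800
S(17/2) = -7277/4160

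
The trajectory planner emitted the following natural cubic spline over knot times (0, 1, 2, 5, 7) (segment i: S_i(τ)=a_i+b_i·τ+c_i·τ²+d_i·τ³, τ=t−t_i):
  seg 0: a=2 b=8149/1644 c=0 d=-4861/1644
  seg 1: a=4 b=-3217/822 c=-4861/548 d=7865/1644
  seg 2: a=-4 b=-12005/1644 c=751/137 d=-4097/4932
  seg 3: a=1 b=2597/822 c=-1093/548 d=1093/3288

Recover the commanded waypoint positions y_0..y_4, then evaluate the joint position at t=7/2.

y_0=2 y_1=4 y_2=-4 y_3=1 y_4=2
S(7/2) = -23775/4384

y_0 = S_0(0) = a_0 = 2
y_1 = S_1(0) = a_1 = 4
y_2 = S_2(0) = a_2 = -4
y_3 = S_3(0) = a_3 = 1
y_4 = S_3(2) = 2
t_q=7/2 is in segment 2 (τ=3/2); S_2(τ)=-23775/4384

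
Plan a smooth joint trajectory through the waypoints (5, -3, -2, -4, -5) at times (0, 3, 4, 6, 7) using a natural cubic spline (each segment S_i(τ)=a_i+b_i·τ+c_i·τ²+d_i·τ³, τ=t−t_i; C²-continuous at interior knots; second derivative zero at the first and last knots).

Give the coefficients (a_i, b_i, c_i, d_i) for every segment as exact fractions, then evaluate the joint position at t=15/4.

Δ: Δ0=-8/3, Δ1=1, Δ2=-1, Δ3=-1
row 1: diag=8, rhs=22; c'=1/8, d'=11/4
row 2: denom=6−1·1/8=47/8; d'=(-12−1·11/4)/(47/8)=-118/47
row 3: denom=6−2·16/47=250/47; d'=(0−2·-118/47)/(250/47)=118/125
back: M3=118/125
back: M2=-118/47−16/47·118/125=-354/125
back: M1=11/4−1/8·-354/125=388/125
M: M0=0, M1=388/125, M2=-354/125, M3=118/125, M4=0
seg 0: a=5, c=M0/2=0, d=(M1−M0)/(6·3)=194/1125, b=Δ0−h0·(2M0+M1)/6=-1582/375
seg 1: a=-3, c=M1/2=194/125, d=(M2−M1)/(6·1)=-371/375, b=Δ1−h1·(2M1+M2)/6=164/375
seg 2: a=-2, c=M2/2=-177/125, d=(M3−M2)/(6·2)=118/375, b=Δ2−h2·(2M2+M3)/6=43/75
seg 3: a=-4, c=M3/2=59/125, d=(M4−M3)/(6·1)=-59/375, b=Δ3−h3·(2M3+M4)/6=-493/375
t_q=15/4 → seg 1, τ=3/4; S=-3+164/375·τ+194/125·τ²+-371/375·τ³=-17731/8000

  seg 0: a=5 b=-1582/375 c=0 d=194/1125
  seg 1: a=-3 b=164/375 c=194/125 d=-371/375
  seg 2: a=-2 b=43/75 c=-177/125 d=118/375
  seg 3: a=-4 b=-493/375 c=59/125 d=-59/375
S(15/4) = -17731/8000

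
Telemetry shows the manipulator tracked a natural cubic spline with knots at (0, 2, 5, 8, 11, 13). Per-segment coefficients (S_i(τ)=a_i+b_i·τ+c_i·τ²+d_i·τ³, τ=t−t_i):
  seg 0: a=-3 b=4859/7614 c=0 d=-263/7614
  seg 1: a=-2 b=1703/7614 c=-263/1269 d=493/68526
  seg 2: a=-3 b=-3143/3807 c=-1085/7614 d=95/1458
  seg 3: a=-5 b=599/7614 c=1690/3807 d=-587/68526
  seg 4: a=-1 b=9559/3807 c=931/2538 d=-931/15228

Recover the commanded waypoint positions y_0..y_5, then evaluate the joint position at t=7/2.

y_0=-3 y_1=-2 y_2=-3 y_3=-5 y_4=-1 y_5=5
S(7/2) = -14257/6768

y_0 = S_0(0) = a_0 = -3
y_1 = S_1(0) = a_1 = -2
y_2 = S_2(0) = a_2 = -3
y_3 = S_3(0) = a_3 = -5
y_4 = S_4(0) = a_4 = -1
y_5 = S_4(2) = 5
t_q=7/2 is in segment 1 (τ=3/2); S_1(τ)=-14257/6768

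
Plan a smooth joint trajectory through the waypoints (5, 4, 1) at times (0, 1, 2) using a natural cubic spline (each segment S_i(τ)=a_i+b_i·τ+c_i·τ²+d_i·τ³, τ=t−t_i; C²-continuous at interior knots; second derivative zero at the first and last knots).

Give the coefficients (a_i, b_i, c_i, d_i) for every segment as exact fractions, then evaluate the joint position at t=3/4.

  seg 0: a=5 b=-1/2 c=0 d=-1/2
  seg 1: a=4 b=-2 c=-3/2 d=1/2
S(3/4) = 565/128

Δ: Δ0=-1, Δ1=-3
row 1: diag=4, rhs=-12; c'=1/4, d'=-3
back: M1=-3
M: M0=0, M1=-3, M2=0
seg 0: a=5, c=M0/2=0, d=(M1−M0)/(6·1)=-1/2, b=Δ0−h0·(2M0+M1)/6=-1/2
seg 1: a=4, c=M1/2=-3/2, d=(M2−M1)/(6·1)=1/2, b=Δ1−h1·(2M1+M2)/6=-2
t_q=3/4 → seg 0, τ=3/4; S=5+-1/2·τ+0·τ²+-1/2·τ³=565/128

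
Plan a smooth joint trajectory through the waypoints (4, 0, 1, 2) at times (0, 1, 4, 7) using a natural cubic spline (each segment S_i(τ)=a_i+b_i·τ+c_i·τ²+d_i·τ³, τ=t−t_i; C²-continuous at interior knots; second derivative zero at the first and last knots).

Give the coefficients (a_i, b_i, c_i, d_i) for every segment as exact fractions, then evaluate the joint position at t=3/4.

Δ: Δ0=-4, Δ1=1/3, Δ2=1/3
row 1: diag=8, rhs=26; c'=3/8, d'=13/4
row 2: denom=12−3·3/8=87/8; d'=(0−3·13/4)/(87/8)=-26/29
back: M2=-26/29
back: M1=13/4−3/8·-26/29=104/29
M: M0=0, M1=104/29, M2=-26/29, M3=0
seg 0: a=4, c=M0/2=0, d=(M1−M0)/(6·1)=52/87, b=Δ0−h0·(2M0+M1)/6=-400/87
seg 1: a=0, c=M1/2=52/29, d=(M2−M1)/(6·3)=-65/261, b=Δ1−h1·(2M1+M2)/6=-244/87
seg 2: a=1, c=M2/2=-13/29, d=(M3−M2)/(6·3)=13/261, b=Δ2−h2·(2M2+M3)/6=107/87
t_q=3/4 → seg 0, τ=3/4; S=4+-400/87·τ+0·τ²+52/87·τ³=373/464

  seg 0: a=4 b=-400/87 c=0 d=52/87
  seg 1: a=0 b=-244/87 c=52/29 d=-65/261
  seg 2: a=1 b=107/87 c=-13/29 d=13/261
S(3/4) = 373/464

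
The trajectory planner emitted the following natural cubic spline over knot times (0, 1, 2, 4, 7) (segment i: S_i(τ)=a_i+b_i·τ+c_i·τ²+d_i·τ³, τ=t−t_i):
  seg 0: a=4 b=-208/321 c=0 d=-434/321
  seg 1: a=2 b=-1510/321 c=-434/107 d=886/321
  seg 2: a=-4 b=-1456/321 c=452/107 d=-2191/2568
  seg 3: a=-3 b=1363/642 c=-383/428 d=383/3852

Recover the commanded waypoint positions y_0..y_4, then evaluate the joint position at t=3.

y_0 = S_0(0) = a_0 = 4
y_1 = S_1(0) = a_1 = 2
y_2 = S_2(0) = a_2 = -4
y_3 = S_3(0) = a_3 = -3
y_4 = S_3(3) = -2
t_q=3 is in segment 2 (τ=1); S_2(τ)=-4421/856

y_0=4 y_1=2 y_2=-4 y_3=-3 y_4=-2
S(3) = -4421/856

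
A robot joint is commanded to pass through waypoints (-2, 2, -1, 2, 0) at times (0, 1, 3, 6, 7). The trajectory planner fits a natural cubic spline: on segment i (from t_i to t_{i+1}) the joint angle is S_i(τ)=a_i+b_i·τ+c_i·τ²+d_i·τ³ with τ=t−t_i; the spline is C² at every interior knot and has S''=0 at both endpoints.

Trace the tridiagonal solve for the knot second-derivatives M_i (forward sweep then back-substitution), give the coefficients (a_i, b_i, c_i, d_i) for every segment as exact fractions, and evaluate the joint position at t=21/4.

Δ: Δ0=4, Δ1=-3/2, Δ2=1, Δ3=-2
row 1: diag=6, rhs=-33; c'=1/3, d'=-11/2
row 2: denom=10−2·1/3=28/3; d'=(15−2·-11/2)/(28/3)=39/14
row 3: denom=8−3·9/28=197/28; d'=(-18−3·39/14)/(197/28)=-738/197
back: M3=-738/197
back: M2=39/14−9/28·-738/197=786/197
back: M1=-11/2−1/3·786/197=-2691/394
M: M0=0, M1=-2691/394, M2=786/197, M3=-738/197, M4=0
seg 0: a=-2, c=M0/2=0, d=(M1−M0)/(6·1)=-897/788, b=Δ0−h0·(2M0+M1)/6=4049/788
seg 1: a=2, c=M1/2=-2691/788, d=(M2−M1)/(6·2)=1421/1576, b=Δ1−h1·(2M1+M2)/6=679/394
seg 2: a=-1, c=M2/2=393/197, d=(M3−M2)/(6·3)=-254/591, b=Δ2−h2·(2M2+M3)/6=-220/197
seg 3: a=2, c=M3/2=-369/197, d=(M4−M3)/(6·1)=123/197, b=Δ3−h3·(2M3+M4)/6=-148/197
t_q=21/4 → seg 2, τ=9/4; S=-1+-220/197·τ+393/197·τ²+-254/591·τ³=10661/6304

  seg 0: a=-2 b=4049/788 c=0 d=-897/788
  seg 1: a=2 b=679/394 c=-2691/788 d=1421/1576
  seg 2: a=-1 b=-220/197 c=393/197 d=-254/591
  seg 3: a=2 b=-148/197 c=-369/197 d=123/197
S(21/4) = 10661/6304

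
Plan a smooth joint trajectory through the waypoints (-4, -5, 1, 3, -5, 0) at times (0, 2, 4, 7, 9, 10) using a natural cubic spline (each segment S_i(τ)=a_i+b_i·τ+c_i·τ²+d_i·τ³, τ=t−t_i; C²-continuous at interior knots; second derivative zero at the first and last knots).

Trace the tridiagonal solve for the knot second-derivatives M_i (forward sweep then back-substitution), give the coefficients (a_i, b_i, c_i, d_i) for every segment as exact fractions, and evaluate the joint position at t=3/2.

Δ: Δ0=-1/2, Δ1=3, Δ2=2/3, Δ3=-4, Δ4=5
row 1: diag=8, rhs=21; c'=1/4, d'=21/8
row 2: denom=10−2·1/4=19/2; d'=(-14−2·21/8)/(19/2)=-77/38
row 3: denom=10−3·6/19=172/19; d'=(-28−3·-77/38)/(172/19)=-833/344
row 4: denom=6−2·19/86=239/43; d'=(54−2·-833/344)/(239/43)=10121/956
back: M4=10121/956
back: M3=-833/344−19/86·10121/956=-4551/956
back: M2=-77/38−6/19·-4551/956=-125/239
back: M1=21/8−1/4·-125/239=5269/1912
M: M0=0, M1=5269/1912, M2=-125/239, M3=-4551/956, M4=10121/956, M5=0
seg 0: a=-4, c=M0/2=0, d=(M1−M0)/(6·2)=5269/22944, b=Δ0−h0·(2M0+M1)/6=-8137/5736
seg 1: a=-5, c=M1/2=5269/3824, d=(M2−M1)/(6·2)=-6269/22944, b=Δ1−h1·(2M1+M2)/6=3835/2868
seg 2: a=1, c=M2/2=-125/478, d=(M3−M2)/(6·3)=-4051/17208, b=Δ2−h2·(2M2+M3)/6=20477/5736
seg 3: a=3, c=M3/2=-4551/1912, d=(M4−M3)/(6·2)=917/717, b=Δ3−h3·(2M3+M4)/6=-12491/2868
seg 4: a=-5, c=M4/2=10121/1912, d=(M5−M4)/(6·1)=-10121/5736, b=Δ4−h4·(2M4+M5)/6=4219/2868
t_q=3/2 → seg 0, τ=3/2; S=-4+-8137/5736·τ+0·τ²+5269/22944·τ³=-327507/61184

  seg 0: a=-4 b=-8137/5736 c=0 d=5269/22944
  seg 1: a=-5 b=3835/2868 c=5269/3824 d=-6269/22944
  seg 2: a=1 b=20477/5736 c=-125/478 d=-4051/17208
  seg 3: a=3 b=-12491/2868 c=-4551/1912 d=917/717
  seg 4: a=-5 b=4219/2868 c=10121/1912 d=-10121/5736
S(3/2) = -327507/61184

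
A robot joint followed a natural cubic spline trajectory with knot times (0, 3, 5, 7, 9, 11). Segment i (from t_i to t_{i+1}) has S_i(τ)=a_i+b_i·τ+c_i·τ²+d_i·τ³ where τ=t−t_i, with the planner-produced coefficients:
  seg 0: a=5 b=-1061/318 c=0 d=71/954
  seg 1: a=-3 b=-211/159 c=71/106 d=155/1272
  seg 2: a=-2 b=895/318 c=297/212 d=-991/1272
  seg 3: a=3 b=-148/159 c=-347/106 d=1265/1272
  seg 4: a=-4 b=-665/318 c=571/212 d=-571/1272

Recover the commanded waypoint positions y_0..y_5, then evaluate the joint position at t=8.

y_0 = S_0(0) = a_0 = 5
y_1 = S_1(0) = a_1 = -3
y_2 = S_2(0) = a_2 = -2
y_3 = S_3(0) = a_3 = 3
y_4 = S_4(0) = a_4 = -4
y_5 = S_4(2) = -1
t_q=8 is in segment 3 (τ=1); S_3(τ)=-89/424

y_0=5 y_1=-3 y_2=-2 y_3=3 y_4=-4 y_5=-1
S(8) = -89/424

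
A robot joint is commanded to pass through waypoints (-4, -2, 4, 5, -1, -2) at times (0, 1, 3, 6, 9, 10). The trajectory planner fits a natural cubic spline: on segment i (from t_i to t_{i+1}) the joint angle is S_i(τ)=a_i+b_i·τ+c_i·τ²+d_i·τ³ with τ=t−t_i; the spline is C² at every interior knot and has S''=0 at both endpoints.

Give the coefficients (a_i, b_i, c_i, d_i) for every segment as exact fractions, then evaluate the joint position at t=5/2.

  seg 0: a=-4 b=1937/1110 c=0 d=283/1110
  seg 1: a=-2 b=1393/555 c=283/370 d=-577/2220
  seg 2: a=4 b=272/111 c=-147/185 d=4/135
  seg 3: a=5 b=-842/555 c=-293/555 d=611/4995
  seg 4: a=-1 b=-767/555 c=106/185 d=-106/555
S(5/2) = 15443/5920

Δ: Δ0=2, Δ1=3, Δ2=1/3, Δ3=-2, Δ4=-1
row 1: diag=6, rhs=6; c'=1/3, d'=1
row 2: denom=10−2·1/3=28/3; d'=(-16−2·1)/(28/3)=-27/14
row 3: denom=12−3·9/28=309/28; d'=(-14−3·-27/14)/(309/28)=-230/309
row 4: denom=8−3·28/103=740/103; d'=(6−3·-230/309)/(740/103)=212/185
back: M4=212/185
back: M3=-230/309−28/103·212/185=-586/555
back: M2=-27/14−9/28·-586/555=-294/185
back: M1=1−1/3·-294/185=283/185
M: M0=0, M1=283/185, M2=-294/185, M3=-586/555, M4=212/185, M5=0
seg 0: a=-4, c=M0/2=0, d=(M1−M0)/(6·1)=283/1110, b=Δ0−h0·(2M0+M1)/6=1937/1110
seg 1: a=-2, c=M1/2=283/370, d=(M2−M1)/(6·2)=-577/2220, b=Δ1−h1·(2M1+M2)/6=1393/555
seg 2: a=4, c=M2/2=-147/185, d=(M3−M2)/(6·3)=4/135, b=Δ2−h2·(2M2+M3)/6=272/111
seg 3: a=5, c=M3/2=-293/555, d=(M4−M3)/(6·3)=611/4995, b=Δ3−h3·(2M3+M4)/6=-842/555
seg 4: a=-1, c=M4/2=106/185, d=(M5−M4)/(6·1)=-106/555, b=Δ4−h4·(2M4+M5)/6=-767/555
t_q=5/2 → seg 1, τ=3/2; S=-2+1393/555·τ+283/370·τ²+-577/2220·τ³=15443/5920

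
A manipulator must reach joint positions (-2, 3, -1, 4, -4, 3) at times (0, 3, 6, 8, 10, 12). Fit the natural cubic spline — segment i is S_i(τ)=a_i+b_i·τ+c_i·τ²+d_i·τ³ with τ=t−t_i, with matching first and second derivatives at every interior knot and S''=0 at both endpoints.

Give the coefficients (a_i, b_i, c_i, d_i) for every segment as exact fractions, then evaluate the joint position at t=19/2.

  seg 0: a=-2 b=4712/1569 c=0 d=-233/1569
  seg 1: a=3 b=-1579/1569 c=-699/523 d=214/523
  seg 2: a=-1 b=3173/1569 c=1227/523 d=-13225/12552
  seg 3: a=4 b=-3881/3138 c=-8317/2092 d=2035/1569
  seg 4: a=-4 b=-4943/3138 c=7963/2092 d=-7963/12552
S(19/2) = -20275/8368

Δ: Δ0=5/3, Δ1=-4/3, Δ2=5/2, Δ3=-4, Δ4=7/2
row 1: diag=12, rhs=-18; c'=1/4, d'=-3/2
row 2: denom=10−3·1/4=37/4; d'=(23−3·-3/2)/(37/4)=110/37
row 3: denom=8−2·8/37=280/37; d'=(-39−2·110/37)/(280/37)=-1663/280
row 4: denom=8−2·37/140=523/70; d'=(45−2·-1663/280)/(523/70)=7963/1046
back: M4=7963/1046
back: M3=-1663/280−37/140·7963/1046=-8317/1046
back: M2=110/37−8/37·-8317/1046=2454/523
back: M1=-3/2−1/4·2454/523=-1398/523
M: M0=0, M1=-1398/523, M2=2454/523, M3=-8317/1046, M4=7963/1046, M5=0
seg 0: a=-2, c=M0/2=0, d=(M1−M0)/(6·3)=-233/1569, b=Δ0−h0·(2M0+M1)/6=4712/1569
seg 1: a=3, c=M1/2=-699/523, d=(M2−M1)/(6·3)=214/523, b=Δ1−h1·(2M1+M2)/6=-1579/1569
seg 2: a=-1, c=M2/2=1227/523, d=(M3−M2)/(6·2)=-13225/12552, b=Δ2−h2·(2M2+M3)/6=3173/1569
seg 3: a=4, c=M3/2=-8317/2092, d=(M4−M3)/(6·2)=2035/1569, b=Δ3−h3·(2M3+M4)/6=-3881/3138
seg 4: a=-4, c=M4/2=7963/2092, d=(M5−M4)/(6·2)=-7963/12552, b=Δ4−h4·(2M4+M5)/6=-4943/3138
t_q=19/2 → seg 3, τ=3/2; S=4+-3881/3138·τ+-8317/2092·τ²+2035/1569·τ³=-20275/8368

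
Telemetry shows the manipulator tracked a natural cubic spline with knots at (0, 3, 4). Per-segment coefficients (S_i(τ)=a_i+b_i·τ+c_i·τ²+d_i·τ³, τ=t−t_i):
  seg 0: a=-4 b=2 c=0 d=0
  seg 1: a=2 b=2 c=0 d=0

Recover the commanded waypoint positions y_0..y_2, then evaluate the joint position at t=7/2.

y_0=-4 y_1=2 y_2=4
S(7/2) = 3

y_0 = S_0(0) = a_0 = -4
y_1 = S_1(0) = a_1 = 2
y_2 = S_1(1) = 4
t_q=7/2 is in segment 1 (τ=1/2); S_1(τ)=3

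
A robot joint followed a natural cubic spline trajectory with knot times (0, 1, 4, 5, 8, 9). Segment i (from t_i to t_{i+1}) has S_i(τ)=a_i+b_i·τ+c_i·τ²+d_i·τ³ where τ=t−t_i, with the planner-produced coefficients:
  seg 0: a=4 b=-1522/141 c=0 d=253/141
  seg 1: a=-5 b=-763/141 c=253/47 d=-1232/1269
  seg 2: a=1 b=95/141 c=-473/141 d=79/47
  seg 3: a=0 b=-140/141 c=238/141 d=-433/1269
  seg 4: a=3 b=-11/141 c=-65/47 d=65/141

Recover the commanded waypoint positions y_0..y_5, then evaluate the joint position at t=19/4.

y_0 = S_0(0) = a_0 = 4
y_1 = S_1(0) = a_1 = -5
y_2 = S_2(0) = a_2 = 1
y_3 = S_3(0) = a_3 = 0
y_4 = S_4(0) = a_4 = 3
y_5 = S_4(1) = 2
t_q=19/4 is in segment 2 (τ=3/4); S_2(τ)=985/3008

y_0=4 y_1=-5 y_2=1 y_3=0 y_4=3 y_5=2
S(19/4) = 985/3008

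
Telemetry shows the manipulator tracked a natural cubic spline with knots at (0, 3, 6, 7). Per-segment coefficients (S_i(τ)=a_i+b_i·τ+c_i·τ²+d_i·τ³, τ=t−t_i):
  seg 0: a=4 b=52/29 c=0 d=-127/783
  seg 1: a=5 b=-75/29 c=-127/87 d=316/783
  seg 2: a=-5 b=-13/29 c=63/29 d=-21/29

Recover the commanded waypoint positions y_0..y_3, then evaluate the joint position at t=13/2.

y_0 = S_0(0) = a_0 = 4
y_1 = S_1(0) = a_1 = 5
y_2 = S_2(0) = a_2 = -5
y_3 = S_2(1) = -4
t_q=13/2 is in segment 2 (τ=1/2); S_2(τ)=-1107/232

y_0=4 y_1=5 y_2=-5 y_3=-4
S(13/2) = -1107/232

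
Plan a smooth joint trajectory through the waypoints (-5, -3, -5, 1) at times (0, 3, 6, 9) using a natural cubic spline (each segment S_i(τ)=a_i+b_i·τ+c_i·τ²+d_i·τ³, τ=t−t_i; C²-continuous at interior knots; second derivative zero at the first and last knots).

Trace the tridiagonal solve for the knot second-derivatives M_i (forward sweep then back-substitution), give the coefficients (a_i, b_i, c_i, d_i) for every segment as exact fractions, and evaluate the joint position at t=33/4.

Δ: Δ0=2/3, Δ1=-2/3, Δ2=2
row 1: diag=12, rhs=-8; c'=1/4, d'=-2/3
row 2: denom=12−3·1/4=45/4; d'=(16−3·-2/3)/(45/4)=8/5
back: M2=8/5
back: M1=-2/3−1/4·8/5=-16/15
M: M0=0, M1=-16/15, M2=8/5, M3=0
seg 0: a=-5, c=M0/2=0, d=(M1−M0)/(6·3)=-8/135, b=Δ0−h0·(2M0+M1)/6=6/5
seg 1: a=-3, c=M1/2=-8/15, d=(M2−M1)/(6·3)=4/27, b=Δ1−h1·(2M1+M2)/6=-2/5
seg 2: a=-5, c=M2/2=4/5, d=(M3−M2)/(6·3)=-4/45, b=Δ2−h2·(2M2+M3)/6=2/5
t_q=33/4 → seg 2, τ=9/4; S=-5+2/5·τ+4/5·τ²+-4/45·τ³=-17/16

  seg 0: a=-5 b=6/5 c=0 d=-8/135
  seg 1: a=-3 b=-2/5 c=-8/15 d=4/27
  seg 2: a=-5 b=2/5 c=4/5 d=-4/45
S(33/4) = -17/16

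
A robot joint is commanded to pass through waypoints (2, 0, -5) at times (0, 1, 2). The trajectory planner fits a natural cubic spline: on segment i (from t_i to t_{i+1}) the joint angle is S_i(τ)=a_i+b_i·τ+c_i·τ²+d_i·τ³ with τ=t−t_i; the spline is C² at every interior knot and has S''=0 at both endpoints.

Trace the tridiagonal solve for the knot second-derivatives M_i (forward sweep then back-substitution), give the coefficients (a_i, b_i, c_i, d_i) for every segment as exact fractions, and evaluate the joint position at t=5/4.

Δ: Δ0=-2, Δ1=-5
row 1: diag=4, rhs=-18; c'=1/4, d'=-9/2
back: M1=-9/2
M: M0=0, M1=-9/2, M2=0
seg 0: a=2, c=M0/2=0, d=(M1−M0)/(6·1)=-3/4, b=Δ0−h0·(2M0+M1)/6=-5/4
seg 1: a=0, c=M1/2=-9/4, d=(M2−M1)/(6·1)=3/4, b=Δ1−h1·(2M1+M2)/6=-7/2
t_q=5/4 → seg 1, τ=1/4; S=0+-7/2·τ+-9/4·τ²+3/4·τ³=-257/256

  seg 0: a=2 b=-5/4 c=0 d=-3/4
  seg 1: a=0 b=-7/2 c=-9/4 d=3/4
S(5/4) = -257/256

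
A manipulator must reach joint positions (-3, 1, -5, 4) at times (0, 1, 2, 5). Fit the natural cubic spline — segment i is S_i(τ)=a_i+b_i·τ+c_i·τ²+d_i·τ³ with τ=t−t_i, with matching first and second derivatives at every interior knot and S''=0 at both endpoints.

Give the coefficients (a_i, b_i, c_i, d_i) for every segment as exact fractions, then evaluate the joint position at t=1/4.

Δ: Δ0=4, Δ1=-6, Δ2=3
row 1: diag=4, rhs=-60; c'=1/4, d'=-15
row 2: denom=8−1·1/4=31/4; d'=(54−1·-15)/(31/4)=276/31
back: M2=276/31
back: M1=-15−1/4·276/31=-534/31
M: M0=0, M1=-534/31, M2=276/31, M3=0
seg 0: a=-3, c=M0/2=0, d=(M1−M0)/(6·1)=-89/31, b=Δ0−h0·(2M0+M1)/6=213/31
seg 1: a=1, c=M1/2=-267/31, d=(M2−M1)/(6·1)=135/31, b=Δ1−h1·(2M1+M2)/6=-54/31
seg 2: a=-5, c=M2/2=138/31, d=(M3−M2)/(6·3)=-46/93, b=Δ2−h2·(2M2+M3)/6=-183/31
t_q=1/4 → seg 0, τ=1/4; S=-3+213/31·τ+0·τ²+-89/31·τ³=-2633/1984

  seg 0: a=-3 b=213/31 c=0 d=-89/31
  seg 1: a=1 b=-54/31 c=-267/31 d=135/31
  seg 2: a=-5 b=-183/31 c=138/31 d=-46/93
S(1/4) = -2633/1984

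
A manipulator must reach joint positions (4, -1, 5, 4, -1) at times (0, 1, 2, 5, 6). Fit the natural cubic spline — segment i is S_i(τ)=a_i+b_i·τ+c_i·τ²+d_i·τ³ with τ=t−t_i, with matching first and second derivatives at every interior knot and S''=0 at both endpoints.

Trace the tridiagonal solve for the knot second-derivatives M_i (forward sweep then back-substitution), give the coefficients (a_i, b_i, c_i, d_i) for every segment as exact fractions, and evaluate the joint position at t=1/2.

Δ: Δ0=-5, Δ1=6, Δ2=-1/3, Δ3=-5
row 1: diag=4, rhs=66; c'=1/4, d'=33/2
row 2: denom=8−1·1/4=31/4; d'=(-38−1·33/2)/(31/4)=-218/31
row 3: denom=8−3·12/31=212/31; d'=(-28−3·-218/31)/(212/31)=-107/106
back: M3=-107/106
back: M2=-218/31−12/31·-107/106=-352/53
back: M1=33/2−1/4·-352/53=1925/106
M: M0=0, M1=1925/106, M2=-352/53, M3=-107/106, M4=0
seg 0: a=4, c=M0/2=0, d=(M1−M0)/(6·1)=1925/636, b=Δ0−h0·(2M0+M1)/6=-5105/636
seg 1: a=-1, c=M1/2=1925/212, d=(M2−M1)/(6·1)=-2629/636, b=Δ1−h1·(2M1+M2)/6=335/318
seg 2: a=5, c=M2/2=-176/53, d=(M3−M2)/(6·3)=199/636, b=Δ2−h2·(2M2+M3)/6=4333/636
seg 3: a=4, c=M3/2=-107/212, d=(M4−M3)/(6·1)=107/636, b=Δ3−h3·(2M3+M4)/6=-1483/318
t_q=1/2 → seg 0, τ=1/2; S=4+-5105/636·τ+0·τ²+1925/636·τ³=619/1696

  seg 0: a=4 b=-5105/636 c=0 d=1925/636
  seg 1: a=-1 b=335/318 c=1925/212 d=-2629/636
  seg 2: a=5 b=4333/636 c=-176/53 d=199/636
  seg 3: a=4 b=-1483/318 c=-107/212 d=107/636
S(1/2) = 619/1696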